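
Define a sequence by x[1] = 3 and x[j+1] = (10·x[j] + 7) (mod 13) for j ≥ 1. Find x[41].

12

We have x[1] = 3; x[2] = 11; x[3] = 0; x[4] = 7; x[5] = 12; x[6] = 10; x[7] = 3.
Since x[7] = x[1] = 3, the sequence is periodic with period 6.
(41 - 1) mod 6 = 4, so x[41] = x[5] = 12.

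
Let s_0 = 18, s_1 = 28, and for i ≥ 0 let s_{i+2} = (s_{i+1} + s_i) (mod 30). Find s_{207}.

28

s_0 = 18, s_1 = 28, s_2 = 16, s_3 = 14, s_4 = 0, s_5 = 14, s_6 = 14, s_7 = 28, s_8 = 12, s_9 = 10, s_{10} = 22, s_{11} = 2, s_{12} = 24, s_{13} = 26, s_{14} = 20, s_{15} = 16, s_{16} = 6, s_{17} = 22, s_{18} = 28, s_{19} = 20, s_{20} = 18, s_{21} = 8, s_{22} = 26, s_{23} = 4, s_{24} = 0, s_{25} = 4, s_{26} = 4, s_{27} = 8, s_{28} = 12, s_{29} = 20, s_{30} = 2, s_{31} = 22, s_{32} = 24, s_{33} = 16, s_{34} = 10, s_{35} = 26, s_{36} = 6, s_{37} = 2, s_{38} = 8, s_{39} = 10, s_{40} = 18, s_{41} = 28.
The sequence repeats with period 40.
So s_{207} = s_{0 + ((207-0) mod 40)} = s_7 = 28.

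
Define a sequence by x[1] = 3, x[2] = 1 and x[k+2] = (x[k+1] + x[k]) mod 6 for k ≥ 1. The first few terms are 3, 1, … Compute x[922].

We have x[1] = 3, x[2] = 1, x[3] = 4, x[4] = 5, x[5] = 3, x[6] = 2, x[7] = 5, x[8] = 1, x[9] = 0, x[10] = 1, x[11] = 1, x[12] = 2, x[13] = 3, x[14] = 5, x[15] = 2, x[16] = 1, x[17] = 3, x[18] = 4, x[19] = 1, x[20] = 5, x[21] = 0, x[22] = 5, x[23] = 5, x[24] = 4, x[25] = 3, x[26] = 1.
Since (x[25], x[26]) = (x[1], x[2]) = (3, 1) (two consecutive terms determine the rest), the sequence is periodic with period 24.
So x[922] = x[1 + ((922-1) mod 24)] = x[10] = 1.

1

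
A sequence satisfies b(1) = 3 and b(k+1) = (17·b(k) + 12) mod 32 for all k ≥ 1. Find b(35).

27

Computing terms: b(1) = 3; b(2) = 31; b(3) = 27; b(4) = 23; b(5) = 19; b(6) = 15; b(7) = 11; b(8) = 7; b(9) = 3.
Since b(9) = b(1) = 3, the sequence is periodic with period 8.
(35 - 1) mod 8 = 2, so b(35) = b(3) = 27.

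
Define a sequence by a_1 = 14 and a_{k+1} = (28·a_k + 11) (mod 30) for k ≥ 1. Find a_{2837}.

a_1 = 14,  a_2 = 13,  a_3 = 15,  a_4 = 11,  a_5 = 19,  a_6 = 3,  a_7 = 5,  a_8 = 1,  a_9 = 9,  a_{10} = 23,  a_{11} = 25,  a_{12} = 21,  a_{13} = 29,  a_{14} = 13.
Since a_{14} = a_2 = 13, the sequence is eventually periodic: after a pre-period of length 1 it cycles with period 12.
For k ≥ 2, a_k depends only on (k - 2) mod 12. (2837 - 2) mod 12 = 3, so a_{2837} = a_5 = 19.

19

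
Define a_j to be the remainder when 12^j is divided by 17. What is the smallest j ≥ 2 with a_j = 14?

We have a_1 = 12,  a_2 = 8,  a_3 = 11,  a_4 = 13,  a_5 = 3,  a_6 = 2,  a_7 = 7,  a_8 = 16,  a_9 = 5,  a_{10} = 9,  a_{11} = 6,  a_{12} = 4,  a_{13} = 14,  a_{14} = 15,  a_{15} = 10,  a_{16} = 1,  a_{17} = 12.
Since a_{17} = a_1 = 12, the sequence is periodic with period 16.
The value 14 first appears (with j ≥ 2) at a_{13}.

13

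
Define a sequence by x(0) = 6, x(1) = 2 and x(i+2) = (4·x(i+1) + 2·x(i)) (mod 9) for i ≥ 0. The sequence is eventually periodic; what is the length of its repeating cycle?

6

Listing terms: x(0) = 6, x(1) = 2, x(2) = 2, x(3) = 3, x(4) = 7, x(5) = 7, x(6) = 6, x(7) = 2.
The sequence repeats with period 6.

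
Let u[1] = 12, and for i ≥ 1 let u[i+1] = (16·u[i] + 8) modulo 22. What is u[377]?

2

Computing terms: u[1] = 12; u[2] = 2; u[3] = 18; u[4] = 10; u[5] = 14; u[6] = 12.
Since u[6] = u[1] = 12, the sequence is periodic with period 5.
(377 - 1) mod 5 = 1, so u[377] = u[2] = 2.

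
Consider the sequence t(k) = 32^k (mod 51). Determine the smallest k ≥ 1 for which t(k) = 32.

Listing terms: t(0) = 1; t(1) = 32; t(2) = 4; t(3) = 26; t(4) = 16; t(5) = 2; t(6) = 13; t(7) = 8; t(8) = 1.
The sequence repeats with period 8.
The value 32 first appears (with k ≥ 1) at t(1).

1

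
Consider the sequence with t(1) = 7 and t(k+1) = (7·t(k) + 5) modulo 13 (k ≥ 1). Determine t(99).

6

Computing terms: t(1) = 7; t(2) = 2; t(3) = 6; t(4) = 8; t(5) = 9; t(6) = 3; t(7) = 0; t(8) = 5; t(9) = 1; t(10) = 12; t(11) = 11; t(12) = 4; t(13) = 7.
Since t(13) = t(1) = 7, the sequence is periodic with period 12.
(99 - 1) mod 12 = 2, so t(99) = t(3) = 6.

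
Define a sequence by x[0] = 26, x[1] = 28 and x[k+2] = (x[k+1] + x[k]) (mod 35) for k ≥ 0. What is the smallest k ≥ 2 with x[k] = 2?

Listing terms: x[0] = 26, x[1] = 28, x[2] = 19, x[3] = 12, x[4] = 31, x[5] = 8, x[6] = 4, x[7] = 12, x[8] = 16, x[9] = 28, x[10] = 9, x[11] = 2, x[12] = 11, x[13] = 13, x[14] = 24, x[15] = 2, x[16] = 26, x[17] = 28.
The sequence repeats with period 16.
The value 2 first appears (with k ≥ 2) at x[11].

11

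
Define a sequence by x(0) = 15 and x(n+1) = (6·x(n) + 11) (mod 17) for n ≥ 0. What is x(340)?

2

Listing terms: x(0) = 15,  x(1) = 16,  x(2) = 5,  x(3) = 7,  x(4) = 2,  x(5) = 6,  x(6) = 13,  x(7) = 4,  x(8) = 1,  x(9) = 0,  x(10) = 11,  x(11) = 9,  x(12) = 14,  x(13) = 10,  x(14) = 3,  x(15) = 12,  x(16) = 15.
Since x(16) = x(0) = 15, the sequence is periodic with period 16.
(340 - 0) mod 16 = 4, so x(340) = x(4) = 2.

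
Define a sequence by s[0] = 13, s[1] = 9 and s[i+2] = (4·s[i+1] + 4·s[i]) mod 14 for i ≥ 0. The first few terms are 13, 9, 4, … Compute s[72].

6

s[0] = 13,  s[1] = 9,  s[2] = 4,  s[3] = 10,  s[4] = 0,  s[5] = 12,  s[6] = 6,  s[7] = 2,  s[8] = 4,  s[9] = 10.
Since (s[8], s[9]) = (s[2], s[3]) = (4, 10) (two consecutive terms determine the rest), the sequence is eventually periodic: after a pre-period of length 2 it cycles with period 6.
For i ≥ 2, s[i] depends only on (i - 2) mod 6. (72 - 2) mod 6 = 4, so s[72] = s[6] = 6.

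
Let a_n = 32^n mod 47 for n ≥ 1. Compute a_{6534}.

Listing terms: a_1 = 32, a_2 = 37, a_3 = 9, a_4 = 6, a_5 = 4, a_6 = 34, a_7 = 7, a_8 = 36, a_9 = 24, a_{10} = 16, a_{11} = 42, a_{12} = 28, a_{13} = 3, a_{14} = 2, a_{15} = 17, a_{16} = 27, a_{17} = 18, a_{18} = 12, a_{19} = 8, a_{20} = 21, a_{21} = 14, a_{22} = 25, a_{23} = 1, a_{24} = 32.
The sequence repeats with period 23.
(6534 - 1) mod 23 = 1, so a_{6534} = a_2 = 37.

37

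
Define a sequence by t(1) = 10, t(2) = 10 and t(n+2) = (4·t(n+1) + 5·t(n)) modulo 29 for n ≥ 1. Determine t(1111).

Computing terms: t(1) = 10, t(2) = 10, t(3) = 3, t(4) = 4, t(5) = 2, t(6) = 28, t(7) = 6, t(8) = 19, t(9) = 19, t(10) = 26, t(11) = 25, t(12) = 27, t(13) = 1, t(14) = 23, t(15) = 10, t(16) = 10.
Since (t(15), t(16)) = (t(1), t(2)) = (10, 10) (two consecutive terms determine the rest), the sequence is periodic with period 14.
So t(1111) = t(1 + ((1111-1) mod 14)) = t(5) = 2.

2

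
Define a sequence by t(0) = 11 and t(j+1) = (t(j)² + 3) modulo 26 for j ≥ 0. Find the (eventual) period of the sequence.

t(0) = 11,  t(1) = 20,  t(2) = 13,  t(3) = 16,  t(4) = 25,  t(5) = 4,  t(6) = 19,  t(7) = 0,  t(8) = 3,  t(9) = 12,  t(10) = 17,  t(11) = 6,  t(12) = 13.
Since t(12) = t(2) = 13, the sequence is eventually periodic: after a pre-period of length 2 it cycles with period 10.

10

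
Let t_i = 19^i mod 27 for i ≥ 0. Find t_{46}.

19

t_0 = 1, t_1 = 19, t_2 = 10, t_3 = 1.
Since t_3 = t_0 = 1, the sequence is periodic with period 3.
So t_{46} = t_{0 + ((46-0) mod 3)} = t_1 = 19.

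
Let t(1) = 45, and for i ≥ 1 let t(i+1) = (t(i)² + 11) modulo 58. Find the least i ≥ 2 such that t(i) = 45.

7

t(1) = 45,  t(2) = 6,  t(3) = 47,  t(4) = 16,  t(5) = 35,  t(6) = 18,  t(7) = 45.
Since t(7) = t(1) = 45, the sequence is periodic with period 6.
The value 45 next appears (with i ≥ 2) at t(7).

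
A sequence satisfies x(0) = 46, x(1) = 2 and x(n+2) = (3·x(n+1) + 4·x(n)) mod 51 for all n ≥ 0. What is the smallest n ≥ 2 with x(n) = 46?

Listing terms: x(0) = 46; x(1) = 2; x(2) = 37; x(3) = 17; x(4) = 46; x(5) = 2.
Since (x(4), x(5)) = (x(0), x(1)) = (46, 2) (two consecutive terms determine the rest), the sequence is periodic with period 4.
The value 46 next appears (with n ≥ 2) at x(4).

4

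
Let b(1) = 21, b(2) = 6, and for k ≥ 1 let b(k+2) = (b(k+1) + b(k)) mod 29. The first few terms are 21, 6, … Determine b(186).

b(1) = 21, b(2) = 6, b(3) = 27, b(4) = 4, b(5) = 2, b(6) = 6, b(7) = 8, b(8) = 14, b(9) = 22, b(10) = 7, b(11) = 0, b(12) = 7, b(13) = 7, b(14) = 14, b(15) = 21, b(16) = 6.
The sequence repeats with period 14.
(186 - 1) mod 14 = 3, so b(186) = b(4) = 4.

4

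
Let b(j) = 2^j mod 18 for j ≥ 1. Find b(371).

b(1) = 2; b(2) = 4; b(3) = 8; b(4) = 16; b(5) = 14; b(6) = 10; b(7) = 2.
Since b(7) = b(1) = 2, the sequence is periodic with period 6.
(371 - 1) mod 6 = 4, so b(371) = b(5) = 14.

14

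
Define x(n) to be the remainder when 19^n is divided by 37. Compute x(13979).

20

x(1) = 19,  x(2) = 28,  x(3) = 14,  x(4) = 7,  x(5) = 22,  x(6) = 11,  x(7) = 24,  x(8) = 12,  x(9) = 6,  x(10) = 3,  x(11) = 20,  x(12) = 10,  x(13) = 5,  x(14) = 21,  x(15) = 29,  x(16) = 33,  x(17) = 35,  x(18) = 36,  x(19) = 18,  x(20) = 9,  x(21) = 23,  x(22) = 30,  x(23) = 15,  x(24) = 26,  x(25) = 13,  x(26) = 25,  x(27) = 31,  x(28) = 34,  x(29) = 17,  x(30) = 27,  x(31) = 32,  x(32) = 16,  x(33) = 8,  x(34) = 4,  x(35) = 2,  x(36) = 1,  x(37) = 19.
Since x(37) = x(1) = 19, the sequence is periodic with period 36.
(13979 - 1) mod 36 = 10, so x(13979) = x(11) = 20.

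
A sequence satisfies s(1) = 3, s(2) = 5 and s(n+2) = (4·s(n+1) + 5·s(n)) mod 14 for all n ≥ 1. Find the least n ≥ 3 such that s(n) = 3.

7

We have s(1) = 3, s(2) = 5, s(3) = 7, s(4) = 11, s(5) = 9, s(6) = 7, s(7) = 3, s(8) = 5.
The sequence repeats with period 6.
The value 3 next appears (with n ≥ 3) at s(7).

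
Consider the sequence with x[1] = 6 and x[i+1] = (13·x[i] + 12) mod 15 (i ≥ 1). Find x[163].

12

We have x[1] = 6, x[2] = 0, x[3] = 12, x[4] = 3, x[5] = 6.
Since x[5] = x[1] = 6, the sequence is periodic with period 4.
(163 - 1) mod 4 = 2, so x[163] = x[3] = 12.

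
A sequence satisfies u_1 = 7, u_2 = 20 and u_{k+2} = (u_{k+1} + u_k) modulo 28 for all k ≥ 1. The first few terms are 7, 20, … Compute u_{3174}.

9

Computing terms: u_1 = 7, u_2 = 20, u_3 = 27, u_4 = 19, u_5 = 18, u_6 = 9, u_7 = 27, u_8 = 8, u_9 = 7, u_{10} = 15, u_{11} = 22, u_{12} = 9, u_{13} = 3, u_{14} = 12, u_{15} = 15, u_{16} = 27, u_{17} = 14, u_{18} = 13, u_{19} = 27, u_{20} = 12, u_{21} = 11, u_{22} = 23, u_{23} = 6, u_{24} = 1, u_{25} = 7, u_{26} = 8, u_{27} = 15, u_{28} = 23, u_{29} = 10, u_{30} = 5, u_{31} = 15, u_{32} = 20, u_{33} = 7, u_{34} = 27, u_{35} = 6, u_{36} = 5, u_{37} = 11, u_{38} = 16, u_{39} = 27, u_{40} = 15, u_{41} = 14, u_{42} = 1, u_{43} = 15, u_{44} = 16, u_{45} = 3, u_{46} = 19, u_{47} = 22, u_{48} = 13, u_{49} = 7, u_{50} = 20.
The sequence repeats with period 48.
(3174 - 1) mod 48 = 5, so u_{3174} = u_6 = 9.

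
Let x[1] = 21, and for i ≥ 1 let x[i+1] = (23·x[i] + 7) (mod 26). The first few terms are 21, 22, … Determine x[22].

2

Computing terms: x[1] = 21,  x[2] = 22,  x[3] = 19,  x[4] = 2,  x[5] = 1,  x[6] = 4,  x[7] = 21.
Since x[7] = x[1] = 21, the sequence is periodic with period 6.
(22 - 1) mod 6 = 3, so x[22] = x[4] = 2.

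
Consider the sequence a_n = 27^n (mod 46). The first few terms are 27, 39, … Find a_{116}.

a_1 = 27,  a_2 = 39,  a_3 = 41,  a_4 = 3,  a_5 = 35,  a_6 = 25,  a_7 = 31,  a_8 = 9,  a_9 = 13,  a_{10} = 29,  a_{11} = 1,  a_{12} = 27.
Since a_{12} = a_1 = 27, the sequence is periodic with period 11.
So a_{116} = a_{1 + ((116-1) mod 11)} = a_6 = 25.

25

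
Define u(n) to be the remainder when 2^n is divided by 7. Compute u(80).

We have u(1) = 2; u(2) = 4; u(3) = 1; u(4) = 2.
The sequence repeats with period 3.
So u(80) = u(1 + ((80-1) mod 3)) = u(2) = 4.

4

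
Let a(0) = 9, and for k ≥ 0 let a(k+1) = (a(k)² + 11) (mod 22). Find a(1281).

4

Listing terms: a(0) = 9; a(1) = 4; a(2) = 5; a(3) = 14; a(4) = 9.
The sequence repeats with period 4.
So a(1281) = a(0 + ((1281-0) mod 4)) = a(1) = 4.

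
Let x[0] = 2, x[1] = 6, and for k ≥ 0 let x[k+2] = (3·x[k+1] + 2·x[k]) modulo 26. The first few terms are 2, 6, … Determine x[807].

We have x[0] = 2,  x[1] = 6,  x[2] = 22,  x[3] = 0,  x[4] = 18,  x[5] = 2,  x[6] = 16,  x[7] = 0,  x[8] = 6,  x[9] = 18,  x[10] = 14,  x[11] = 0,  x[12] = 2,  x[13] = 6.
Since (x[12], x[13]) = (x[0], x[1]) = (2, 6) (two consecutive terms determine the rest), the sequence is periodic with period 12.
So x[807] = x[0 + ((807-0) mod 12)] = x[3] = 0.

0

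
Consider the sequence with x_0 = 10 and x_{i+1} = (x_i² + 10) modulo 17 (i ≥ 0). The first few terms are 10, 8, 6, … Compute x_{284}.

11

x_0 = 10; x_1 = 8; x_2 = 6; x_3 = 12; x_4 = 1; x_5 = 11; x_6 = 12.
Since x_6 = x_3 = 12, the sequence is eventually periodic: after a pre-period of length 3 it cycles with period 3.
For i ≥ 3, x_i depends only on (i - 3) mod 3. (284 - 3) mod 3 = 2, so x_{284} = x_5 = 11.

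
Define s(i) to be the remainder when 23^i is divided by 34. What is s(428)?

13

We have s(0) = 1, s(1) = 23, s(2) = 19, s(3) = 29, s(4) = 21, s(5) = 7, s(6) = 25, s(7) = 31, s(8) = 33, s(9) = 11, s(10) = 15, s(11) = 5, s(12) = 13, s(13) = 27, s(14) = 9, s(15) = 3, s(16) = 1.
Since s(16) = s(0) = 1, the sequence is periodic with period 16.
(428 - 0) mod 16 = 12, so s(428) = s(12) = 13.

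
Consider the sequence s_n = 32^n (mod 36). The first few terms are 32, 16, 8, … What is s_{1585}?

We have s_1 = 32,  s_2 = 16,  s_3 = 8,  s_4 = 4,  s_5 = 20,  s_6 = 28,  s_7 = 32.
The sequence repeats with period 6.
So s_{1585} = s_{1 + ((1585-1) mod 6)} = s_1 = 32.

32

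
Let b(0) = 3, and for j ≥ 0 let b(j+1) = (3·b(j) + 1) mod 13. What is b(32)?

5

Listing terms: b(0) = 3,  b(1) = 10,  b(2) = 5,  b(3) = 3.
Since b(3) = b(0) = 3, the sequence is periodic with period 3.
(32 - 0) mod 3 = 2, so b(32) = b(2) = 5.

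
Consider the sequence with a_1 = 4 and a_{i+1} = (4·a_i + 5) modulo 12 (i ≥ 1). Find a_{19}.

1

We have a_1 = 4, a_2 = 9, a_3 = 5, a_4 = 1, a_5 = 9.
Since a_5 = a_2 = 9, the sequence is eventually periodic: after a pre-period of length 1 it cycles with period 3.
For i ≥ 2, a_i depends only on (i - 2) mod 3. (19 - 2) mod 3 = 2, so a_{19} = a_4 = 1.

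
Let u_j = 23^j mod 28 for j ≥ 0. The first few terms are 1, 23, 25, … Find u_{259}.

Computing terms: u_0 = 1; u_1 = 23; u_2 = 25; u_3 = 15; u_4 = 9; u_5 = 11; u_6 = 1.
Since u_6 = u_0 = 1, the sequence is periodic with period 6.
So u_{259} = u_{0 + ((259-0) mod 6)} = u_1 = 23.

23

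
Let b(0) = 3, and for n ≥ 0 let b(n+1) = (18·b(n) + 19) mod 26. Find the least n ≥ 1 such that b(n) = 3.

Computing terms: b(0) = 3; b(1) = 21; b(2) = 7; b(3) = 15; b(4) = 3.
Since b(4) = b(0) = 3, the sequence is periodic with period 4.
The value 3 next appears (with n ≥ 1) at b(4).

4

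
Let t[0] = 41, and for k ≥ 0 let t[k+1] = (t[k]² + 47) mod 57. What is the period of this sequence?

6

We have t[0] = 41; t[1] = 18; t[2] = 29; t[3] = 33; t[4] = 53; t[5] = 6; t[6] = 26; t[7] = 39; t[8] = 29.
Since t[8] = t[2] = 29, the sequence is eventually periodic: after a pre-period of length 2 it cycles with period 6.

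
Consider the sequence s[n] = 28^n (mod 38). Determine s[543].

26

Listing terms: s[1] = 28, s[2] = 24, s[3] = 26, s[4] = 6, s[5] = 16, s[6] = 30, s[7] = 4, s[8] = 36, s[9] = 20, s[10] = 28.
Since s[10] = s[1] = 28, the sequence is periodic with period 9.
(543 - 1) mod 9 = 2, so s[543] = s[3] = 26.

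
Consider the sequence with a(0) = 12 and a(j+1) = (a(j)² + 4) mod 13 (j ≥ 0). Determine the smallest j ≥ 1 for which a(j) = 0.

Listing terms: a(0) = 12, a(1) = 5, a(2) = 3, a(3) = 0, a(4) = 4, a(5) = 7, a(6) = 1, a(7) = 5.
Since a(7) = a(1) = 5, the sequence is eventually periodic: after a pre-period of length 1 it cycles with period 6.
The value 0 first appears (with j ≥ 1) at a(3).

3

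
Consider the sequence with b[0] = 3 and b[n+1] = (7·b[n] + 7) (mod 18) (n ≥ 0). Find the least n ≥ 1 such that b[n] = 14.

Computing terms: b[0] = 3; b[1] = 10; b[2] = 5; b[3] = 6; b[4] = 13; b[5] = 8; b[6] = 9; b[7] = 16; b[8] = 11; b[9] = 12; b[10] = 1; b[11] = 14; b[12] = 15; b[13] = 4; b[14] = 17; b[15] = 0; b[16] = 7; b[17] = 2; b[18] = 3.
The sequence repeats with period 18.
The value 14 first appears (with n ≥ 1) at b[11].

11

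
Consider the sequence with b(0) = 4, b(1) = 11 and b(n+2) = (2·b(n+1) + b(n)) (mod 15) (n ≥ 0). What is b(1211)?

b(0) = 4,  b(1) = 11,  b(2) = 11,  b(3) = 3,  b(4) = 2,  b(5) = 7,  b(6) = 1,  b(7) = 9,  b(8) = 4,  b(9) = 2,  b(10) = 8,  b(11) = 3,  b(12) = 14,  b(13) = 1,  b(14) = 1,  b(15) = 3,  b(16) = 7,  b(17) = 2,  b(18) = 11,  b(19) = 9,  b(20) = 14,  b(21) = 7,  b(22) = 13,  b(23) = 3,  b(24) = 4,  b(25) = 11.
The sequence repeats with period 24.
So b(1211) = b(0 + ((1211-0) mod 24)) = b(11) = 3.

3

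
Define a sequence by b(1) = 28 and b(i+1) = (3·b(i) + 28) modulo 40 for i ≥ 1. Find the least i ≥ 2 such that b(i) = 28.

5

Computing terms: b(1) = 28; b(2) = 32; b(3) = 4; b(4) = 0; b(5) = 28.
The sequence repeats with period 4.
The value 28 next appears (with i ≥ 2) at b(5).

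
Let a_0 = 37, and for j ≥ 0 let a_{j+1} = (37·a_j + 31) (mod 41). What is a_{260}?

Computing terms: a_0 = 37; a_1 = 6; a_2 = 7; a_3 = 3; a_4 = 19; a_5 = 37.
The sequence repeats with period 5.
(260 - 0) mod 5 = 0, so a_{260} = a_0 = 37.

37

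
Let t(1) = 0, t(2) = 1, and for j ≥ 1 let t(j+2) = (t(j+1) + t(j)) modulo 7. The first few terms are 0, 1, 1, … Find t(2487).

We have t(1) = 0; t(2) = 1; t(3) = 1; t(4) = 2; t(5) = 3; t(6) = 5; t(7) = 1; t(8) = 6; t(9) = 0; t(10) = 6; t(11) = 6; t(12) = 5; t(13) = 4; t(14) = 2; t(15) = 6; t(16) = 1; t(17) = 0; t(18) = 1.
Since (t(17), t(18)) = (t(1), t(2)) = (0, 1) (two consecutive terms determine the rest), the sequence is periodic with period 16.
(2487 - 1) mod 16 = 6, so t(2487) = t(7) = 1.

1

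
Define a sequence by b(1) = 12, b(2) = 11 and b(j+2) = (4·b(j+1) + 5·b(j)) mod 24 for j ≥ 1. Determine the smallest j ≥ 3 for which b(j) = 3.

10

Computing terms: b(1) = 12; b(2) = 11; b(3) = 8; b(4) = 15; b(5) = 4; b(6) = 19; b(7) = 0; b(8) = 23; b(9) = 20; b(10) = 3; b(11) = 16; b(12) = 7; b(13) = 12; b(14) = 11.
Since (b(13), b(14)) = (b(1), b(2)) = (12, 11) (two consecutive terms determine the rest), the sequence is periodic with period 12.
The value 3 first appears (with j ≥ 3) at b(10).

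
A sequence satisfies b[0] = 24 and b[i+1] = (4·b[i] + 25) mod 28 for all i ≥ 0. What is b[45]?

17

Listing terms: b[0] = 24, b[1] = 9, b[2] = 5, b[3] = 17, b[4] = 9.
Since b[4] = b[1] = 9, the sequence is eventually periodic: after a pre-period of length 1 it cycles with period 3.
For i ≥ 1, b[i] depends only on (i - 1) mod 3. (45 - 1) mod 3 = 2, so b[45] = b[3] = 17.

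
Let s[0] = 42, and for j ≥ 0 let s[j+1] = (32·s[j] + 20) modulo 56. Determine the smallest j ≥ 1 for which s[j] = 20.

Listing terms: s[0] = 42,  s[1] = 20,  s[2] = 44,  s[3] = 28,  s[4] = 20.
Since s[4] = s[1] = 20, the sequence is eventually periodic: after a pre-period of length 1 it cycles with period 3.
The value 20 first appears (with j ≥ 1) at s[1].

1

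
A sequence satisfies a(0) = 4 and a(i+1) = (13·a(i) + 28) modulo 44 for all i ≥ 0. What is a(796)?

40

Listing terms: a(0) = 4; a(1) = 36; a(2) = 12; a(3) = 8; a(4) = 0; a(5) = 28; a(6) = 40; a(7) = 20; a(8) = 24; a(9) = 32; a(10) = 4.
Since a(10) = a(0) = 4, the sequence is periodic with period 10.
(796 - 0) mod 10 = 6, so a(796) = a(6) = 40.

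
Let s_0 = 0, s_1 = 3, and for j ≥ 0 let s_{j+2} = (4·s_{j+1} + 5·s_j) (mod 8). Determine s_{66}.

4

Computing terms: s_0 = 0, s_1 = 3, s_2 = 4, s_3 = 7, s_4 = 0, s_5 = 3.
Since (s_4, s_5) = (s_0, s_1) = (0, 3) (two consecutive terms determine the rest), the sequence is periodic with period 4.
So s_{66} = s_{0 + ((66-0) mod 4)} = s_2 = 4.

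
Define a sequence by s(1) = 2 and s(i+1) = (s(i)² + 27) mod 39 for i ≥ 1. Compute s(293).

We have s(1) = 2; s(2) = 31; s(3) = 13; s(4) = 1; s(5) = 28; s(6) = 31.
Since s(6) = s(2) = 31, the sequence is eventually periodic: after a pre-period of length 1 it cycles with period 4.
For i ≥ 2, s(i) depends only on (i - 2) mod 4. (293 - 2) mod 4 = 3, so s(293) = s(5) = 28.

28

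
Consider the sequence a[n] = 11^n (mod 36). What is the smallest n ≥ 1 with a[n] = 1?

Computing terms: a[0] = 1; a[1] = 11; a[2] = 13; a[3] = 35; a[4] = 25; a[5] = 23; a[6] = 1.
The sequence repeats with period 6.
The value 1 next appears (with n ≥ 1) at a[6].

6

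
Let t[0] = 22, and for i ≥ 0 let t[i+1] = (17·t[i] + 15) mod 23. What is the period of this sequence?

22

We have t[0] = 22; t[1] = 21; t[2] = 4; t[3] = 14; t[4] = 0; t[5] = 15; t[6] = 17; t[7] = 5; t[8] = 8; t[9] = 13; t[10] = 6; t[11] = 2; t[12] = 3; t[13] = 20; t[14] = 10; t[15] = 1; t[16] = 9; t[17] = 7; t[18] = 19; t[19] = 16; t[20] = 11; t[21] = 18; t[22] = 22.
The sequence repeats with period 22.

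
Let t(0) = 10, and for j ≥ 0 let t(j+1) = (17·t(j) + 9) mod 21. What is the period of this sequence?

t(0) = 10,  t(1) = 11,  t(2) = 7,  t(3) = 2,  t(4) = 1,  t(5) = 5,  t(6) = 10.
The sequence repeats with period 6.

6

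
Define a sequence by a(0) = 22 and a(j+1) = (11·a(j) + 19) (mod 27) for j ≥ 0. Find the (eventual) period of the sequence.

18

We have a(0) = 22,  a(1) = 18,  a(2) = 1,  a(3) = 3,  a(4) = 25,  a(5) = 24,  a(6) = 13,  a(7) = 0,  a(8) = 19,  a(9) = 12,  a(10) = 16,  a(11) = 6,  a(12) = 4,  a(13) = 9,  a(14) = 10,  a(15) = 21,  a(16) = 7,  a(17) = 15,  a(18) = 22.
The sequence repeats with period 18.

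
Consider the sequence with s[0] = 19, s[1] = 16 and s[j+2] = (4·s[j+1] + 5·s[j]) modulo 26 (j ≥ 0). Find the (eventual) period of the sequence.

Listing terms: s[0] = 19, s[1] = 16, s[2] = 3, s[3] = 14, s[4] = 19, s[5] = 16.
The sequence repeats with period 4.

4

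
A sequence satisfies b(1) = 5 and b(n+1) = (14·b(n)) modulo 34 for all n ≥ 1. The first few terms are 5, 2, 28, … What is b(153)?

Computing terms: b(1) = 5; b(2) = 2; b(3) = 28; b(4) = 18; b(5) = 14; b(6) = 26; b(7) = 24; b(8) = 30; b(9) = 12; b(10) = 32; b(11) = 6; b(12) = 16; b(13) = 20; b(14) = 8; b(15) = 10; b(16) = 4; b(17) = 22; b(18) = 2.
Since b(18) = b(2) = 2, the sequence is eventually periodic: after a pre-period of length 1 it cycles with period 16.
For n ≥ 2, b(n) depends only on (n - 2) mod 16. (153 - 2) mod 16 = 7, so b(153) = b(9) = 12.

12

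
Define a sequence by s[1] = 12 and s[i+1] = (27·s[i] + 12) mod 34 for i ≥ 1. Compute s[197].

18

s[1] = 12, s[2] = 30, s[3] = 6, s[4] = 4, s[5] = 18, s[6] = 22, s[7] = 28, s[8] = 20, s[9] = 8, s[10] = 24, s[11] = 14, s[12] = 16, s[13] = 2, s[14] = 32, s[15] = 26, s[16] = 0, s[17] = 12.
Since s[17] = s[1] = 12, the sequence is periodic with period 16.
(197 - 1) mod 16 = 4, so s[197] = s[5] = 18.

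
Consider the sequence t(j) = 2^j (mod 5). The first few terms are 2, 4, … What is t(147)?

Computing terms: t(1) = 2, t(2) = 4, t(3) = 3, t(4) = 1, t(5) = 2.
Since t(5) = t(1) = 2, the sequence is periodic with period 4.
So t(147) = t(1 + ((147-1) mod 4)) = t(3) = 3.

3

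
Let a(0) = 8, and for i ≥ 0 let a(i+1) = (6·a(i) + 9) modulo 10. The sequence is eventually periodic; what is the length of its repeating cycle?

Listing terms: a(0) = 8,  a(1) = 7,  a(2) = 1,  a(3) = 5,  a(4) = 9,  a(5) = 3,  a(6) = 7.
Since a(6) = a(1) = 7, the sequence is eventually periodic: after a pre-period of length 1 it cycles with period 5.

5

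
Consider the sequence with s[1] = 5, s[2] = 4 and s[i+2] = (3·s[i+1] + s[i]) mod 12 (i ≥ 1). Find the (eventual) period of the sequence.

6

Listing terms: s[1] = 5; s[2] = 4; s[3] = 5; s[4] = 7; s[5] = 2; s[6] = 1; s[7] = 5; s[8] = 4.
Since (s[7], s[8]) = (s[1], s[2]) = (5, 4) (two consecutive terms determine the rest), the sequence is periodic with period 6.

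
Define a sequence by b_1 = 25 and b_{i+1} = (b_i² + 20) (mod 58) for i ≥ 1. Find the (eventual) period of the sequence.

Listing terms: b_1 = 25,  b_2 = 7,  b_3 = 11,  b_4 = 25.
The sequence repeats with period 3.

3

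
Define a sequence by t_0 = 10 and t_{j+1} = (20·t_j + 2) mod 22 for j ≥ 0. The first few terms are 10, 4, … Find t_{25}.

t_0 = 10, t_1 = 4, t_2 = 16, t_3 = 14, t_4 = 18, t_5 = 10.
Since t_5 = t_0 = 10, the sequence is periodic with period 5.
So t_{25} = t_{0 + ((25-0) mod 5)} = t_0 = 10.

10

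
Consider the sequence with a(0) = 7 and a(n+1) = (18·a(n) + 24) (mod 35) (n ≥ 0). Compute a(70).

24

a(0) = 7,  a(1) = 10,  a(2) = 29,  a(3) = 21,  a(4) = 17,  a(5) = 15,  a(6) = 14,  a(7) = 31,  a(8) = 22,  a(9) = 0,  a(10) = 24,  a(11) = 1,  a(12) = 7.
Since a(12) = a(0) = 7, the sequence is periodic with period 12.
(70 - 0) mod 12 = 10, so a(70) = a(10) = 24.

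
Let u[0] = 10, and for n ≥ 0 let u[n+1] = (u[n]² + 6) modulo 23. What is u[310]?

7

Computing terms: u[0] = 10, u[1] = 14, u[2] = 18, u[3] = 8, u[4] = 1, u[5] = 7, u[6] = 9, u[7] = 18.
Since u[7] = u[2] = 18, the sequence is eventually periodic: after a pre-period of length 2 it cycles with period 5.
For n ≥ 2, u[n] depends only on (n - 2) mod 5. (310 - 2) mod 5 = 3, so u[310] = u[5] = 7.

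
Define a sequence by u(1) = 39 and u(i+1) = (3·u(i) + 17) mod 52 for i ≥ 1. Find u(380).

30

We have u(1) = 39,  u(2) = 30,  u(3) = 3,  u(4) = 26,  u(5) = 43,  u(6) = 42,  u(7) = 39.
Since u(7) = u(1) = 39, the sequence is periodic with period 6.
(380 - 1) mod 6 = 1, so u(380) = u(2) = 30.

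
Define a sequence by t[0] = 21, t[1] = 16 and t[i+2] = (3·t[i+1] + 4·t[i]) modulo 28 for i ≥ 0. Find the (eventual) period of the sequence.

6

t[0] = 21, t[1] = 16, t[2] = 20, t[3] = 12, t[4] = 4, t[5] = 4, t[6] = 0, t[7] = 16, t[8] = 20.
Since (t[7], t[8]) = (t[1], t[2]) = (16, 20) (two consecutive terms determine the rest), the sequence is eventually periodic: after a pre-period of length 1 it cycles with period 6.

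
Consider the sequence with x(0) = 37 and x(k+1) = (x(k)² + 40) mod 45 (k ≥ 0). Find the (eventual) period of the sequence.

3

We have x(0) = 37; x(1) = 14; x(2) = 11; x(3) = 26; x(4) = 41; x(5) = 11.
Since x(5) = x(2) = 11, the sequence is eventually periodic: after a pre-period of length 2 it cycles with period 3.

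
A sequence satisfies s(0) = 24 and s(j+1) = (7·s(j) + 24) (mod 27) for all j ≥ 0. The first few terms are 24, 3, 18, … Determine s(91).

3

s(0) = 24; s(1) = 3; s(2) = 18; s(3) = 15; s(4) = 21; s(5) = 9; s(6) = 6; s(7) = 12; s(8) = 0; s(9) = 24.
Since s(9) = s(0) = 24, the sequence is periodic with period 9.
(91 - 0) mod 9 = 1, so s(91) = s(1) = 3.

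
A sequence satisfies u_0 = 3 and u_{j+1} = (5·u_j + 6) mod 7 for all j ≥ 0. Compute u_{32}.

We have u_0 = 3,  u_1 = 0,  u_2 = 6,  u_3 = 1,  u_4 = 4,  u_5 = 5,  u_6 = 3.
Since u_6 = u_0 = 3, the sequence is periodic with period 6.
So u_{32} = u_{0 + ((32-0) mod 6)} = u_2 = 6.

6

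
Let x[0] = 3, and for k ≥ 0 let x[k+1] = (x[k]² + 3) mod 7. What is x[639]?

3

We have x[0] = 3, x[1] = 5, x[2] = 0, x[3] = 3.
The sequence repeats with period 3.
So x[639] = x[0 + ((639-0) mod 3)] = x[0] = 3.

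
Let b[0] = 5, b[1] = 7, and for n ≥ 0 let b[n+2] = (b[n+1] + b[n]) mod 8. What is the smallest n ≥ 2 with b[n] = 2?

5

Listing terms: b[0] = 5; b[1] = 7; b[2] = 4; b[3] = 3; b[4] = 7; b[5] = 2; b[6] = 1; b[7] = 3; b[8] = 4; b[9] = 7; b[10] = 3; b[11] = 2; b[12] = 5; b[13] = 7.
The sequence repeats with period 12.
The value 2 first appears (with n ≥ 2) at b[5].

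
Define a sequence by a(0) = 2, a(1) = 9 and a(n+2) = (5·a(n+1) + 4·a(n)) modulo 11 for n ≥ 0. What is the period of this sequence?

40

We have a(0) = 2, a(1) = 9, a(2) = 9, a(3) = 4, a(4) = 1, a(5) = 10, a(6) = 10, a(7) = 2, a(8) = 6, a(9) = 5, a(10) = 5, a(11) = 1, a(12) = 3, a(13) = 8, a(14) = 8, a(15) = 6, a(16) = 7, a(17) = 4, a(18) = 4, a(19) = 3, a(20) = 9, a(21) = 2, a(22) = 2, a(23) = 7, a(24) = 10, a(25) = 1, a(26) = 1, a(27) = 9, a(28) = 5, a(29) = 6, a(30) = 6, a(31) = 10, a(32) = 8, a(33) = 3, a(34) = 3, a(35) = 5, a(36) = 4, a(37) = 7, a(38) = 7, a(39) = 8, a(40) = 2, a(41) = 9.
Since (a(40), a(41)) = (a(0), a(1)) = (2, 9) (two consecutive terms determine the rest), the sequence is periodic with period 40.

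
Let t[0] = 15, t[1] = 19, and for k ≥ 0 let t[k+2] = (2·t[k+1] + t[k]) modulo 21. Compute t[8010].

Listing terms: t[0] = 15, t[1] = 19, t[2] = 11, t[3] = 20, t[4] = 9, t[5] = 17, t[6] = 1, t[7] = 19, t[8] = 18, t[9] = 13, t[10] = 2, t[11] = 17, t[12] = 15, t[13] = 5, t[14] = 4, t[15] = 13, t[16] = 9, t[17] = 10, t[18] = 8, t[19] = 5, t[20] = 18, t[21] = 20, t[22] = 16, t[23] = 10, t[24] = 15, t[25] = 19.
Since (t[24], t[25]) = (t[0], t[1]) = (15, 19) (two consecutive terms determine the rest), the sequence is periodic with period 24.
(8010 - 0) mod 24 = 18, so t[8010] = t[18] = 8.

8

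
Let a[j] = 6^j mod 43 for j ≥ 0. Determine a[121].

6

We have a[0] = 1,  a[1] = 6,  a[2] = 36,  a[3] = 1.
Since a[3] = a[0] = 1, the sequence is periodic with period 3.
(121 - 0) mod 3 = 1, so a[121] = a[1] = 6.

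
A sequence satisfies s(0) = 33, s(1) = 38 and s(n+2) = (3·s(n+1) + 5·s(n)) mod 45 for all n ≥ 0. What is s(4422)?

Computing terms: s(0) = 33; s(1) = 38; s(2) = 9; s(3) = 37; s(4) = 21; s(5) = 23; s(6) = 39; s(7) = 7; s(8) = 36; s(9) = 8; s(10) = 24; s(11) = 22; s(12) = 6; s(13) = 38; s(14) = 9.
Since (s(13), s(14)) = (s(1), s(2)) = (38, 9) (two consecutive terms determine the rest), the sequence is eventually periodic: after a pre-period of length 1 it cycles with period 12.
For n ≥ 1, s(n) depends only on (n - 1) mod 12. (4422 - 1) mod 12 = 5, so s(4422) = s(6) = 39.

39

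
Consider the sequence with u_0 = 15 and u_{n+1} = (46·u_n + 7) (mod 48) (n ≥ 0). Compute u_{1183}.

Listing terms: u_0 = 15; u_1 = 25; u_2 = 5; u_3 = 45; u_4 = 13; u_5 = 29; u_6 = 45.
Since u_6 = u_3 = 45, the sequence is eventually periodic: after a pre-period of length 3 it cycles with period 3.
For n ≥ 3, u_n depends only on (n - 3) mod 3. (1183 - 3) mod 3 = 1, so u_{1183} = u_4 = 13.

13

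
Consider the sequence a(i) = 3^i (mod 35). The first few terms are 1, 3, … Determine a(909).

13

We have a(0) = 1, a(1) = 3, a(2) = 9, a(3) = 27, a(4) = 11, a(5) = 33, a(6) = 29, a(7) = 17, a(8) = 16, a(9) = 13, a(10) = 4, a(11) = 12, a(12) = 1.
Since a(12) = a(0) = 1, the sequence is periodic with period 12.
(909 - 0) mod 12 = 9, so a(909) = a(9) = 13.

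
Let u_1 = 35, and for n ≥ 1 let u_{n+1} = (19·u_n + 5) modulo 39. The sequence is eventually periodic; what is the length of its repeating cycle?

We have u_1 = 35; u_2 = 7; u_3 = 21; u_4 = 14; u_5 = 37; u_6 = 6; u_7 = 2; u_8 = 4; u_9 = 3; u_{10} = 23; u_{11} = 13; u_{12} = 18; u_{13} = 35.
The sequence repeats with period 12.

12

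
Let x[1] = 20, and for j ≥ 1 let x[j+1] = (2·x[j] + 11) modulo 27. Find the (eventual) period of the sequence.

Listing terms: x[1] = 20; x[2] = 24; x[3] = 5; x[4] = 21; x[5] = 26; x[6] = 9; x[7] = 2; x[8] = 15; x[9] = 14; x[10] = 12; x[11] = 8; x[12] = 0; x[13] = 11; x[14] = 6; x[15] = 23; x[16] = 3; x[17] = 17; x[18] = 18; x[19] = 20.
The sequence repeats with period 18.

18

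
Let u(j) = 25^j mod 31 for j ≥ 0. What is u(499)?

Computing terms: u(0) = 1, u(1) = 25, u(2) = 5, u(3) = 1.
Since u(3) = u(0) = 1, the sequence is periodic with period 3.
(499 - 0) mod 3 = 1, so u(499) = u(1) = 25.

25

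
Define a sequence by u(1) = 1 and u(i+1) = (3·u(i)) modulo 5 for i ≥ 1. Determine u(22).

We have u(1) = 1; u(2) = 3; u(3) = 4; u(4) = 2; u(5) = 1.
The sequence repeats with period 4.
So u(22) = u(1 + ((22-1) mod 4)) = u(2) = 3.

3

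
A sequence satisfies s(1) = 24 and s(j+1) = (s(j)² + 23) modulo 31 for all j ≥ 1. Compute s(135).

Listing terms: s(1) = 24, s(2) = 10, s(3) = 30, s(4) = 24.
Since s(4) = s(1) = 24, the sequence is periodic with period 3.
So s(135) = s(1 + ((135-1) mod 3)) = s(3) = 30.

30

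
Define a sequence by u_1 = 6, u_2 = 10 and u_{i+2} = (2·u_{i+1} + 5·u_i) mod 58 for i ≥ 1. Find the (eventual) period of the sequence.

Computing terms: u_1 = 6; u_2 = 10; u_3 = 50; u_4 = 34; u_5 = 28; u_6 = 52; u_7 = 12; u_8 = 52; u_9 = 48; u_{10} = 8; u_{11} = 24; u_{12} = 30; u_{13} = 6; u_{14} = 46; u_{15} = 6; u_{16} = 10.
The sequence repeats with period 14.

14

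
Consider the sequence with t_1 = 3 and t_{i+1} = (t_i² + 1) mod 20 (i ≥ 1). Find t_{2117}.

We have t_1 = 3,  t_2 = 10,  t_3 = 1,  t_4 = 2,  t_5 = 5,  t_6 = 6,  t_7 = 17,  t_8 = 10.
Since t_8 = t_2 = 10, the sequence is eventually periodic: after a pre-period of length 1 it cycles with period 6.
For i ≥ 2, t_i depends only on (i - 2) mod 6. (2117 - 2) mod 6 = 3, so t_{2117} = t_5 = 5.

5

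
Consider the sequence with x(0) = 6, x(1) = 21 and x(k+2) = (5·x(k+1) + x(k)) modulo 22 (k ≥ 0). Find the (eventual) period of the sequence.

We have x(0) = 6; x(1) = 21; x(2) = 1; x(3) = 4; x(4) = 21; x(5) = 21; x(6) = 16; x(7) = 13; x(8) = 15; x(9) = 0; x(10) = 15; x(11) = 9; x(12) = 16; x(13) = 1; x(14) = 21; x(15) = 18; x(16) = 1; x(17) = 1; x(18) = 6; x(19) = 9; x(20) = 7; x(21) = 0; x(22) = 7; x(23) = 13; x(24) = 6; x(25) = 21.
Since (x(24), x(25)) = (x(0), x(1)) = (6, 21) (two consecutive terms determine the rest), the sequence is periodic with period 24.

24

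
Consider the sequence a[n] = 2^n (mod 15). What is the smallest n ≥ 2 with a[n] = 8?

a[1] = 2, a[2] = 4, a[3] = 8, a[4] = 1, a[5] = 2.
The sequence repeats with period 4.
The value 8 first appears (with n ≥ 2) at a[3].

3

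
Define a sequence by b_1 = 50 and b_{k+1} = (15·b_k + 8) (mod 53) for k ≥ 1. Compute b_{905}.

11

We have b_1 = 50; b_2 = 16; b_3 = 36; b_4 = 18; b_5 = 13; b_6 = 44; b_7 = 32; b_8 = 11; b_9 = 14; b_{10} = 6; b_{11} = 45; b_{12} = 47; b_{13} = 24; b_{14} = 50.
The sequence repeats with period 13.
(905 - 1) mod 13 = 7, so b_{905} = b_8 = 11.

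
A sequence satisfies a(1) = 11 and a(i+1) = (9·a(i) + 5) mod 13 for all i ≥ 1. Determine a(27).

Listing terms: a(1) = 11,  a(2) = 0,  a(3) = 5,  a(4) = 11.
Since a(4) = a(1) = 11, the sequence is periodic with period 3.
So a(27) = a(1 + ((27-1) mod 3)) = a(3) = 5.

5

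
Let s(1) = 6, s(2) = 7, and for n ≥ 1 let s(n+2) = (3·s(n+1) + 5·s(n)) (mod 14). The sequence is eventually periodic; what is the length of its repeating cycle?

3

Listing terms: s(1) = 6,  s(2) = 7,  s(3) = 9,  s(4) = 6,  s(5) = 7.
The sequence repeats with period 3.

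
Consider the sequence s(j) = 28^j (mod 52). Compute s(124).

s(1) = 28; s(2) = 4; s(3) = 8; s(4) = 16; s(5) = 32; s(6) = 12; s(7) = 24; s(8) = 48; s(9) = 44; s(10) = 36; s(11) = 20; s(12) = 40; s(13) = 28.
Since s(13) = s(1) = 28, the sequence is periodic with period 12.
So s(124) = s(1 + ((124-1) mod 12)) = s(4) = 16.

16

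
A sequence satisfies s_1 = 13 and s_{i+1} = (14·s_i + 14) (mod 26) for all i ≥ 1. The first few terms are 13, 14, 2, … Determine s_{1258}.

Listing terms: s_1 = 13; s_2 = 14; s_3 = 2; s_4 = 16; s_5 = 4; s_6 = 18; s_7 = 6; s_8 = 20; s_9 = 8; s_{10} = 22; s_{11} = 10; s_{12} = 24; s_{13} = 12; s_{14} = 0; s_{15} = 14.
Since s_{15} = s_2 = 14, the sequence is eventually periodic: after a pre-period of length 1 it cycles with period 13.
For i ≥ 2, s_i depends only on (i - 2) mod 13. (1258 - 2) mod 13 = 8, so s_{1258} = s_{10} = 22.

22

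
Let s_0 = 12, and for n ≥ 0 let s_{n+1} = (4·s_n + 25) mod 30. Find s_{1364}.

s_0 = 12,  s_1 = 13,  s_2 = 17,  s_3 = 3,  s_4 = 7,  s_5 = 23,  s_6 = 27,  s_7 = 13.
Since s_7 = s_1 = 13, the sequence is eventually periodic: after a pre-period of length 1 it cycles with period 6.
For n ≥ 1, s_n depends only on (n - 1) mod 6. (1364 - 1) mod 6 = 1, so s_{1364} = s_2 = 17.

17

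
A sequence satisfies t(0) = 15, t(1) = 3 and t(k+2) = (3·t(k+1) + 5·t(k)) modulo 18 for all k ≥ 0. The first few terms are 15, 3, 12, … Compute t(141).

3

t(0) = 15; t(1) = 3; t(2) = 12; t(3) = 15; t(4) = 15; t(5) = 12; t(6) = 3; t(7) = 15; t(8) = 6; t(9) = 3; t(10) = 3; t(11) = 6; t(12) = 15; t(13) = 3.
The sequence repeats with period 12.
So t(141) = t(0 + ((141-0) mod 12)) = t(9) = 3.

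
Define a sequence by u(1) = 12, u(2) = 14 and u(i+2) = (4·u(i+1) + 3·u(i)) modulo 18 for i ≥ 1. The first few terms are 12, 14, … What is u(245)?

Computing terms: u(1) = 12; u(2) = 14; u(3) = 2; u(4) = 14; u(5) = 8; u(6) = 2; u(7) = 14.
Since (u(6), u(7)) = (u(3), u(4)) = (2, 14) (two consecutive terms determine the rest), the sequence is eventually periodic: after a pre-period of length 2 it cycles with period 3.
For i ≥ 3, u(i) depends only on (i - 3) mod 3. (245 - 3) mod 3 = 2, so u(245) = u(5) = 8.

8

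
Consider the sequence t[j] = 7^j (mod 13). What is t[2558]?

We have t[0] = 1; t[1] = 7; t[2] = 10; t[3] = 5; t[4] = 9; t[5] = 11; t[6] = 12; t[7] = 6; t[8] = 3; t[9] = 8; t[10] = 4; t[11] = 2; t[12] = 1.
Since t[12] = t[0] = 1, the sequence is periodic with period 12.
So t[2558] = t[0 + ((2558-0) mod 12)] = t[2] = 10.

10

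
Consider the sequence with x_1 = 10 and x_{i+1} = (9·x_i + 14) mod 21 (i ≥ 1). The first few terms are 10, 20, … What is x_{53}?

20

We have x_1 = 10,  x_2 = 20,  x_3 = 5,  x_4 = 17,  x_5 = 20.
Since x_5 = x_2 = 20, the sequence is eventually periodic: after a pre-period of length 1 it cycles with period 3.
For i ≥ 2, x_i depends only on (i - 2) mod 3. (53 - 2) mod 3 = 0, so x_{53} = x_2 = 20.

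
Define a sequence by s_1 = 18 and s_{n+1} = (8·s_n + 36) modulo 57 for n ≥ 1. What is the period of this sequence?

We have s_1 = 18,  s_2 = 9,  s_3 = 51,  s_4 = 45,  s_5 = 54,  s_6 = 12,  s_7 = 18.
The sequence repeats with period 6.

6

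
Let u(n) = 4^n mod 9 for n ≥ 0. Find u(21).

1

Computing terms: u(0) = 1,  u(1) = 4,  u(2) = 7,  u(3) = 1.
Since u(3) = u(0) = 1, the sequence is periodic with period 3.
So u(21) = u(0 + ((21-0) mod 3)) = u(0) = 1.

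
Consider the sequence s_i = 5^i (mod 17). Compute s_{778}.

We have s_1 = 5; s_2 = 8; s_3 = 6; s_4 = 13; s_5 = 14; s_6 = 2; s_7 = 10; s_8 = 16; s_9 = 12; s_{10} = 9; s_{11} = 11; s_{12} = 4; s_{13} = 3; s_{14} = 15; s_{15} = 7; s_{16} = 1; s_{17} = 5.
Since s_{17} = s_1 = 5, the sequence is periodic with period 16.
(778 - 1) mod 16 = 9, so s_{778} = s_{10} = 9.

9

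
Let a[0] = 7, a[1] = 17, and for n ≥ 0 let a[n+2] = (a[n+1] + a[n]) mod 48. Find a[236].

Computing terms: a[0] = 7; a[1] = 17; a[2] = 24; a[3] = 41; a[4] = 17; a[5] = 10; a[6] = 27; a[7] = 37; a[8] = 16; a[9] = 5; a[10] = 21; a[11] = 26; a[12] = 47; a[13] = 25; a[14] = 24; a[15] = 1; a[16] = 25; a[17] = 26; a[18] = 3; a[19] = 29; a[20] = 32; a[21] = 13; a[22] = 45; a[23] = 10; a[24] = 7; a[25] = 17.
The sequence repeats with period 24.
So a[236] = a[0 + ((236-0) mod 24)] = a[20] = 32.

32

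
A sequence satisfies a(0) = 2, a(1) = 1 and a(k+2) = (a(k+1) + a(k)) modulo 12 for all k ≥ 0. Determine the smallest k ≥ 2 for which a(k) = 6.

Listing terms: a(0) = 2, a(1) = 1, a(2) = 3, a(3) = 4, a(4) = 7, a(5) = 11, a(6) = 6, a(7) = 5, a(8) = 11, a(9) = 4, a(10) = 3, a(11) = 7, a(12) = 10, a(13) = 5, a(14) = 3, a(15) = 8, a(16) = 11, a(17) = 7, a(18) = 6, a(19) = 1, a(20) = 7, a(21) = 8, a(22) = 3, a(23) = 11, a(24) = 2, a(25) = 1.
Since (a(24), a(25)) = (a(0), a(1)) = (2, 1) (two consecutive terms determine the rest), the sequence is periodic with period 24.
The value 6 first appears (with k ≥ 2) at a(6).

6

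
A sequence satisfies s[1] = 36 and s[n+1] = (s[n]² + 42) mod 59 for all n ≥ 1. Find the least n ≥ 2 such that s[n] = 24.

4

s[1] = 36; s[2] = 40; s[3] = 49; s[4] = 24; s[5] = 28; s[6] = 0; s[7] = 42; s[8] = 36.
Since s[8] = s[1] = 36, the sequence is periodic with period 7.
The value 24 first appears (with n ≥ 2) at s[4].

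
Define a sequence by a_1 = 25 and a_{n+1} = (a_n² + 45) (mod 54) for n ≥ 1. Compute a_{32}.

a_1 = 25, a_2 = 22, a_3 = 43, a_4 = 4, a_5 = 7, a_6 = 40, a_7 = 25.
The sequence repeats with period 6.
So a_{32} = a_{1 + ((32-1) mod 6)} = a_2 = 22.

22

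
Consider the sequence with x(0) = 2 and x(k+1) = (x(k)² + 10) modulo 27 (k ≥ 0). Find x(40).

14

Listing terms: x(0) = 2, x(1) = 14, x(2) = 17, x(3) = 2.
The sequence repeats with period 3.
(40 - 0) mod 3 = 1, so x(40) = x(1) = 14.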